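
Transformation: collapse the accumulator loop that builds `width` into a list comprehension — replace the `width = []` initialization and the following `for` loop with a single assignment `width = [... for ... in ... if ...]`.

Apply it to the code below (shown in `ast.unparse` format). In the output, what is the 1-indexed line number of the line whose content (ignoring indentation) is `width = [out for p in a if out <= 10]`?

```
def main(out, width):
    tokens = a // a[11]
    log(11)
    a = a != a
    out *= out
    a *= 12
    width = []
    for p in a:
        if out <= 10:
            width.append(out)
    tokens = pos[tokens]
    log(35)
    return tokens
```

Transformed code:
def main(out, width):
    tokens = a // a[11]
    log(11)
    a = a != a
    out *= out
    a *= 12
    width = [out for p in a if out <= 10]
    tokens = pos[tokens]
    log(35)
    return tokens

7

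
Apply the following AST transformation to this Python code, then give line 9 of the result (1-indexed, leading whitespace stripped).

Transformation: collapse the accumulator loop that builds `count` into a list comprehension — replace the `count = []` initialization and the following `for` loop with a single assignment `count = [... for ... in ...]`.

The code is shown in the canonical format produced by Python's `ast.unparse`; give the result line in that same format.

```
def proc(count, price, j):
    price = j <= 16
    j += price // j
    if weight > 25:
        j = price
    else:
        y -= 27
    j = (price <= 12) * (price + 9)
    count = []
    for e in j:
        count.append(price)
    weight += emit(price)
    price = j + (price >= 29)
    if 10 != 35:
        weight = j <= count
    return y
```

count = [price for e in j]

Transformed code:
def proc(count, price, j):
    price = j <= 16
    j += price // j
    if weight > 25:
        j = price
    else:
        y -= 27
    j = (price <= 12) * (price + 9)
    count = [price for e in j]
    weight += emit(price)
    price = j + (price >= 29)
    if 10 != 35:
        weight = j <= count
    return y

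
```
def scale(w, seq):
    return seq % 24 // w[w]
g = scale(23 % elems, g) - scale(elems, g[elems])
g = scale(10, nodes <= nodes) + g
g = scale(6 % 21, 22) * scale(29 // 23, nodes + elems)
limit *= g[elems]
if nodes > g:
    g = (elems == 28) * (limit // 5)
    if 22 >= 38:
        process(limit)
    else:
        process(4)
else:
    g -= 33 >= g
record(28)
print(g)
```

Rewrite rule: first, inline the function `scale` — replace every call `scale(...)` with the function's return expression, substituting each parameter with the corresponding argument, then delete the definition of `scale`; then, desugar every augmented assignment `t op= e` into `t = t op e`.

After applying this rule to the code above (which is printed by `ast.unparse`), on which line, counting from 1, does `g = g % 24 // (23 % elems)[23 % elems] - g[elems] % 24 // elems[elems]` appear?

1

Transformed code:
g = g % 24 // (23 % elems)[23 % elems] - g[elems] % 24 // elems[elems]
g = (nodes <= nodes) % 24 // 10[10] + g
g = 22 % 24 // (6 % 21)[6 % 21] * ((nodes + elems) % 24 // (29 // 23)[29 // 23])
limit = limit * g[elems]
if nodes > g:
    g = (elems == 28) * (limit // 5)
    if 22 >= 38:
        process(limit)
    else:
        process(4)
else:
    g = g - (33 >= g)
record(28)
print(g)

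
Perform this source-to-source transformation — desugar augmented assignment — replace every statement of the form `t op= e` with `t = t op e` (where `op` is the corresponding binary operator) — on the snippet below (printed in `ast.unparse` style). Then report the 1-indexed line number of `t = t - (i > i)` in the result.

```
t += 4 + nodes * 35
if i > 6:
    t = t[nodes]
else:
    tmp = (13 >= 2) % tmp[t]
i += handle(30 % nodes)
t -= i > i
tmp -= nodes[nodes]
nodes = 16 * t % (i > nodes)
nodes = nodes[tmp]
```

Transformed code:
t = t + (4 + nodes * 35)
if i > 6:
    t = t[nodes]
else:
    tmp = (13 >= 2) % tmp[t]
i = i + handle(30 % nodes)
t = t - (i > i)
tmp = tmp - nodes[nodes]
nodes = 16 * t % (i > nodes)
nodes = nodes[tmp]

7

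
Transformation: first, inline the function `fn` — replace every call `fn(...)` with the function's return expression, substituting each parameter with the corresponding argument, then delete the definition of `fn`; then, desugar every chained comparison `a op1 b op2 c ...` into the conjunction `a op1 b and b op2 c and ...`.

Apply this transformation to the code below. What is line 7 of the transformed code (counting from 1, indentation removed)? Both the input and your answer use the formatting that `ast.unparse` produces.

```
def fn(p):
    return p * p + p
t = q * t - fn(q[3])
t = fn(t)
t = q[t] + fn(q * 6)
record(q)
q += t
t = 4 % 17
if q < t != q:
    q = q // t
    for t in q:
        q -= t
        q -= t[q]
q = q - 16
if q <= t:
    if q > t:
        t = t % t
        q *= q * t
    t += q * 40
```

if q < t and t != q:

Transformed code:
t = q * t - (q[3] * q[3] + q[3])
t = t * t + t
t = q[t] + (q * 6 * (q * 6) + q * 6)
record(q)
q += t
t = 4 % 17
if q < t and t != q:
    q = q // t
    for t in q:
        q -= t
        q -= t[q]
q = q - 16
if q <= t:
    if q > t:
        t = t % t
        q *= q * t
    t += q * 40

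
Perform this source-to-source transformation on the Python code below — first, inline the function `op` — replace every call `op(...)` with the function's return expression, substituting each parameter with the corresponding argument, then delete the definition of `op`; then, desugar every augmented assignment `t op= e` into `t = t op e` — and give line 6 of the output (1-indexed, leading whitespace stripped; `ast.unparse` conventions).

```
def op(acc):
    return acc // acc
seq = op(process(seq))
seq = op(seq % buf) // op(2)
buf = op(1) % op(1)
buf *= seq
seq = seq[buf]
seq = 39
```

Transformed code:
seq = process(seq) // process(seq)
seq = seq % buf // (seq % buf) // (2 // 2)
buf = 1 // 1 % (1 // 1)
buf = buf * seq
seq = seq[buf]
seq = 39

seq = 39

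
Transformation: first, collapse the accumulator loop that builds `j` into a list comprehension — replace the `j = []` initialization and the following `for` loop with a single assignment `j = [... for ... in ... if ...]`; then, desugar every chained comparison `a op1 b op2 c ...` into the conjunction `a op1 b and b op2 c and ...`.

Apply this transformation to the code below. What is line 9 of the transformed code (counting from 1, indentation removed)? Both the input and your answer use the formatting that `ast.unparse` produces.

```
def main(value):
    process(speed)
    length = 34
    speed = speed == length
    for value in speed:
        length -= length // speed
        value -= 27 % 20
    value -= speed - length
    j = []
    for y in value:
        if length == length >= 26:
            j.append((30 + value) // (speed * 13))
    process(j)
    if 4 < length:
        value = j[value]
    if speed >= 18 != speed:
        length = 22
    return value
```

j = [(30 + value) // (speed * 13) for y in value if length == length and length >= 26]

Transformed code:
def main(value):
    process(speed)
    length = 34
    speed = speed == length
    for value in speed:
        length -= length // speed
        value -= 27 % 20
    value -= speed - length
    j = [(30 + value) // (speed * 13) for y in value if length == length and length >= 26]
    process(j)
    if 4 < length:
        value = j[value]
    if speed >= 18 and 18 != speed:
        length = 22
    return value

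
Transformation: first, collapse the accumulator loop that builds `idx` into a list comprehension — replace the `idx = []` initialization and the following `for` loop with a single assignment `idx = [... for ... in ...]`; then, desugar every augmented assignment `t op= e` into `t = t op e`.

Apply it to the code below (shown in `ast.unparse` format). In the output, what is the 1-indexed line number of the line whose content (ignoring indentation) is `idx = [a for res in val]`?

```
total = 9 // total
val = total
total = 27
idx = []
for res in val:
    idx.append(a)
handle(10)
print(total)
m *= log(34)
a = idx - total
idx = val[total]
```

4

Transformed code:
total = 9 // total
val = total
total = 27
idx = [a for res in val]
handle(10)
print(total)
m = m * log(34)
a = idx - total
idx = val[total]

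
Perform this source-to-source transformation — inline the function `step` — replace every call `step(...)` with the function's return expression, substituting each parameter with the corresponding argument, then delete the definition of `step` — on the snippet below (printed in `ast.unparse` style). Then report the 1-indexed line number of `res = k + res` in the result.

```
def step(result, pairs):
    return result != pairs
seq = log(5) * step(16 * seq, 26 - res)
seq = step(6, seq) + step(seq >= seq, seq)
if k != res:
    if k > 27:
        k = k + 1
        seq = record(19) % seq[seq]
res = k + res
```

Transformed code:
seq = log(5) * (16 * seq != 26 - res)
seq = (6 != seq) + ((seq >= seq) != seq)
if k != res:
    if k > 27:
        k = k + 1
        seq = record(19) % seq[seq]
res = k + res

7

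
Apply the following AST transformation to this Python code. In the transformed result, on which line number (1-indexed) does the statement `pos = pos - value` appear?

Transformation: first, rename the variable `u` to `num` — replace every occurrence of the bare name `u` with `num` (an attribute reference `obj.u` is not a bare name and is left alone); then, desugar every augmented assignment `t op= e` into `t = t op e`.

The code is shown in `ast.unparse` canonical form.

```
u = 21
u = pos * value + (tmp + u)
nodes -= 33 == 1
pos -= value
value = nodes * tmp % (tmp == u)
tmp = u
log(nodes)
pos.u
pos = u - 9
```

Transformed code:
num = 21
num = pos * value + (tmp + num)
nodes = nodes - (33 == 1)
pos = pos - value
value = nodes * tmp % (tmp == num)
tmp = num
log(nodes)
pos.u
pos = num - 9

4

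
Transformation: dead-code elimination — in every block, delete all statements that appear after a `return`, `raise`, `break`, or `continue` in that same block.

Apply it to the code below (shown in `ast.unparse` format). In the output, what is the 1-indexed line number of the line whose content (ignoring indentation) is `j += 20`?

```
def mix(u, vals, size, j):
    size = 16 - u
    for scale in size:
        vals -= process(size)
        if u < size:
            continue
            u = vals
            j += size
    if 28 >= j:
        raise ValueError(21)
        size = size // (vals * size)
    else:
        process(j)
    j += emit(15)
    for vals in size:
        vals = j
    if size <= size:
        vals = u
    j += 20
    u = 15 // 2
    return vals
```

Transformed code:
def mix(u, vals, size, j):
    size = 16 - u
    for scale in size:
        vals -= process(size)
        if u < size:
            continue
    if 28 >= j:
        raise ValueError(21)
    else:
        process(j)
    j += emit(15)
    for vals in size:
        vals = j
    if size <= size:
        vals = u
    j += 20
    u = 15 // 2
    return vals

16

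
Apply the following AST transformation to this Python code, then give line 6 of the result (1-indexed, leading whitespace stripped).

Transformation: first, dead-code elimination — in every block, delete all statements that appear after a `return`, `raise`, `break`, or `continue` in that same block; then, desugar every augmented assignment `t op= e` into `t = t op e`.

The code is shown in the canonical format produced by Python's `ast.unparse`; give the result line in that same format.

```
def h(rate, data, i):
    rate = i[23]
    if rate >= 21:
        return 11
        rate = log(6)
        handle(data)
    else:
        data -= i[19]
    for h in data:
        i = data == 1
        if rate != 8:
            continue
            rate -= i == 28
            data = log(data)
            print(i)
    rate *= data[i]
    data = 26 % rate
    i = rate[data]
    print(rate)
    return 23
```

Transformed code:
def h(rate, data, i):
    rate = i[23]
    if rate >= 21:
        return 11
    else:
        data = data - i[19]
    for h in data:
        i = data == 1
        if rate != 8:
            continue
    rate = rate * data[i]
    data = 26 % rate
    i = rate[data]
    print(rate)
    return 23

data = data - i[19]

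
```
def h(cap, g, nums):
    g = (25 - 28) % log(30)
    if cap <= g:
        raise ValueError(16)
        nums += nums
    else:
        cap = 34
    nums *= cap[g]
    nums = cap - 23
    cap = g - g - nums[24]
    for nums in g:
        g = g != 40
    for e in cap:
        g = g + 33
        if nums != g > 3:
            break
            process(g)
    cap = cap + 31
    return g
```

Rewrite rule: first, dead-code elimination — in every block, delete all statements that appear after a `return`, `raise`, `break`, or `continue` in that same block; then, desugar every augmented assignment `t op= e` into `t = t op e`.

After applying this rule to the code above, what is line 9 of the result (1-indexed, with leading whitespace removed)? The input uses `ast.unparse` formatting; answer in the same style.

Transformed code:
def h(cap, g, nums):
    g = (25 - 28) % log(30)
    if cap <= g:
        raise ValueError(16)
    else:
        cap = 34
    nums = nums * cap[g]
    nums = cap - 23
    cap = g - g - nums[24]
    for nums in g:
        g = g != 40
    for e in cap:
        g = g + 33
        if nums != g > 3:
            break
    cap = cap + 31
    return g

cap = g - g - nums[24]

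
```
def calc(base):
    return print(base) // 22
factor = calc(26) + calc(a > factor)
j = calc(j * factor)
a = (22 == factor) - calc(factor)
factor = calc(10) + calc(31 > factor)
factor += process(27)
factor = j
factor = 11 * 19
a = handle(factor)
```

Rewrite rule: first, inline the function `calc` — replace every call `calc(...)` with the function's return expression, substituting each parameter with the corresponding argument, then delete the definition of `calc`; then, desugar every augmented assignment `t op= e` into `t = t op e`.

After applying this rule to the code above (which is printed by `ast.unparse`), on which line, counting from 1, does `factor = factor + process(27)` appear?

5

Transformed code:
factor = print(26) // 22 + print(a > factor) // 22
j = print(j * factor) // 22
a = (22 == factor) - print(factor) // 22
factor = print(10) // 22 + print(31 > factor) // 22
factor = factor + process(27)
factor = j
factor = 11 * 19
a = handle(factor)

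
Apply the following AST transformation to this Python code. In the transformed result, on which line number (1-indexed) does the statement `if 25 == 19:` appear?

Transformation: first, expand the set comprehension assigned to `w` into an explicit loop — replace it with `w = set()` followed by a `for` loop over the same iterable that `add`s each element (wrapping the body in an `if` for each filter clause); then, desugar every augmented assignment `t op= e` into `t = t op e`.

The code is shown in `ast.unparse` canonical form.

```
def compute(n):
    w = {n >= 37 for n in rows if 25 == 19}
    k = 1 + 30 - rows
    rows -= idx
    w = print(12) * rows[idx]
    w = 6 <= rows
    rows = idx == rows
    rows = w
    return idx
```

Transformed code:
def compute(n):
    w = set()
    for n in rows:
        if 25 == 19:
            w.add(n >= 37)
    k = 1 + 30 - rows
    rows = rows - idx
    w = print(12) * rows[idx]
    w = 6 <= rows
    rows = idx == rows
    rows = w
    return idx

4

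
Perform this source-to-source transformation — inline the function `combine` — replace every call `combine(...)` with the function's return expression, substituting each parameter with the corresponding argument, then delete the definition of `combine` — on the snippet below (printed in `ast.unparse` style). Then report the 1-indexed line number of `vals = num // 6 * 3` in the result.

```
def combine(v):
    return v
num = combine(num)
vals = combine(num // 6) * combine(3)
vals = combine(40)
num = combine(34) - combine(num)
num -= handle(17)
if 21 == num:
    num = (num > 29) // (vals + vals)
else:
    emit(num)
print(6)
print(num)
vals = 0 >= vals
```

Transformed code:
num = num
vals = num // 6 * 3
vals = 40
num = 34 - num
num -= handle(17)
if 21 == num:
    num = (num > 29) // (vals + vals)
else:
    emit(num)
print(6)
print(num)
vals = 0 >= vals

2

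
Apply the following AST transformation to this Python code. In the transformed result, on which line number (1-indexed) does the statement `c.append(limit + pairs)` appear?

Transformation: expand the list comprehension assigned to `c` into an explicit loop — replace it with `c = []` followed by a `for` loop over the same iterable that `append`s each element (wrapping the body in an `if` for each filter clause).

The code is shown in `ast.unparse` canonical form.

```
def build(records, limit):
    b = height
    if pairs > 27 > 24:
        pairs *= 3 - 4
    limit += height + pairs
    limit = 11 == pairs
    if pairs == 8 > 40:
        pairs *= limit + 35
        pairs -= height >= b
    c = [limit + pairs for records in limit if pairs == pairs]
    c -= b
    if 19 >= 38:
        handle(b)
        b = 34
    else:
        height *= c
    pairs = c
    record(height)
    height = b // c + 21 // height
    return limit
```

13

Transformed code:
def build(records, limit):
    b = height
    if pairs > 27 > 24:
        pairs *= 3 - 4
    limit += height + pairs
    limit = 11 == pairs
    if pairs == 8 > 40:
        pairs *= limit + 35
        pairs -= height >= b
    c = []
    for records in limit:
        if pairs == pairs:
            c.append(limit + pairs)
    c -= b
    if 19 >= 38:
        handle(b)
        b = 34
    else:
        height *= c
    pairs = c
    record(height)
    height = b // c + 21 // height
    return limit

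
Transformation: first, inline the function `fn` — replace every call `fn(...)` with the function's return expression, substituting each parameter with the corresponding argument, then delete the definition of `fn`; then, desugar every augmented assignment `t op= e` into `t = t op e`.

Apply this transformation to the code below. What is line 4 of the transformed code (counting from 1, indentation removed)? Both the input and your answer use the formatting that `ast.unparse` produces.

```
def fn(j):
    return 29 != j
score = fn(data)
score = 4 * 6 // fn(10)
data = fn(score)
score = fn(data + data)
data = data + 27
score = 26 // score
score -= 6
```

score = 29 != data + data

Transformed code:
score = 29 != data
score = 4 * 6 // (29 != 10)
data = 29 != score
score = 29 != data + data
data = data + 27
score = 26 // score
score = score - 6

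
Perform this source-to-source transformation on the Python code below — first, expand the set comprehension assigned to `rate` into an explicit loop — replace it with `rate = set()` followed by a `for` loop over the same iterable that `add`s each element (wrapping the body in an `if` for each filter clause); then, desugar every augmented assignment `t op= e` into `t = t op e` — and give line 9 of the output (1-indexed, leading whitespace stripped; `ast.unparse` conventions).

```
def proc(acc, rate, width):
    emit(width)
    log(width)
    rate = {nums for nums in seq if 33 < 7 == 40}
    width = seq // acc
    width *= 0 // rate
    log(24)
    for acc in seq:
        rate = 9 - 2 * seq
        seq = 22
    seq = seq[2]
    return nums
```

Transformed code:
def proc(acc, rate, width):
    emit(width)
    log(width)
    rate = set()
    for nums in seq:
        if 33 < 7 == 40:
            rate.add(nums)
    width = seq // acc
    width = width * (0 // rate)
    log(24)
    for acc in seq:
        rate = 9 - 2 * seq
        seq = 22
    seq = seq[2]
    return nums

width = width * (0 // rate)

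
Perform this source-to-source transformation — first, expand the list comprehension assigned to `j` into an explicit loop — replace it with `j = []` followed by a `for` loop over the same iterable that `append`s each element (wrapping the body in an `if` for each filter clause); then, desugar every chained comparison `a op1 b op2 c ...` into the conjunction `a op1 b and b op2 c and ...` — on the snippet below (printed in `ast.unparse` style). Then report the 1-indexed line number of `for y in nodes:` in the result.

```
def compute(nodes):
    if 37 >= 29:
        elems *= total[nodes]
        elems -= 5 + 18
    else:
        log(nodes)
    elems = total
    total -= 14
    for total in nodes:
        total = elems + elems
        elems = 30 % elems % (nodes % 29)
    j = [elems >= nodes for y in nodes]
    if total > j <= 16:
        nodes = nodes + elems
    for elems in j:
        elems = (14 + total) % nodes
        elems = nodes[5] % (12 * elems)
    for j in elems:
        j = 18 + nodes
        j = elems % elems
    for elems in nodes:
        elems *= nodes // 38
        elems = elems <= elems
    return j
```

Transformed code:
def compute(nodes):
    if 37 >= 29:
        elems *= total[nodes]
        elems -= 5 + 18
    else:
        log(nodes)
    elems = total
    total -= 14
    for total in nodes:
        total = elems + elems
        elems = 30 % elems % (nodes % 29)
    j = []
    for y in nodes:
        j.append(elems >= nodes)
    if total > j and j <= 16:
        nodes = nodes + elems
    for elems in j:
        elems = (14 + total) % nodes
        elems = nodes[5] % (12 * elems)
    for j in elems:
        j = 18 + nodes
        j = elems % elems
    for elems in nodes:
        elems *= nodes // 38
        elems = elems <= elems
    return j

13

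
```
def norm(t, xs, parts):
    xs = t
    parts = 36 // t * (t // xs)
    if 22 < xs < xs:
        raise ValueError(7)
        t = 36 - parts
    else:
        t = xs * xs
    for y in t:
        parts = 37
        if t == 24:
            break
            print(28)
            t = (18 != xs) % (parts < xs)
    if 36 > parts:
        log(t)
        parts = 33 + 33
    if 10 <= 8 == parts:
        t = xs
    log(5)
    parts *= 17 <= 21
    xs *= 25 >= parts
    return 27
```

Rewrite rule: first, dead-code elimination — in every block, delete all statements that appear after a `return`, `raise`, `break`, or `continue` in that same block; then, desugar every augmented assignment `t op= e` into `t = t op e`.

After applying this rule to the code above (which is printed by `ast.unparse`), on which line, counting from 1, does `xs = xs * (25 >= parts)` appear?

Transformed code:
def norm(t, xs, parts):
    xs = t
    parts = 36 // t * (t // xs)
    if 22 < xs < xs:
        raise ValueError(7)
    else:
        t = xs * xs
    for y in t:
        parts = 37
        if t == 24:
            break
    if 36 > parts:
        log(t)
        parts = 33 + 33
    if 10 <= 8 == parts:
        t = xs
    log(5)
    parts = parts * (17 <= 21)
    xs = xs * (25 >= parts)
    return 27

19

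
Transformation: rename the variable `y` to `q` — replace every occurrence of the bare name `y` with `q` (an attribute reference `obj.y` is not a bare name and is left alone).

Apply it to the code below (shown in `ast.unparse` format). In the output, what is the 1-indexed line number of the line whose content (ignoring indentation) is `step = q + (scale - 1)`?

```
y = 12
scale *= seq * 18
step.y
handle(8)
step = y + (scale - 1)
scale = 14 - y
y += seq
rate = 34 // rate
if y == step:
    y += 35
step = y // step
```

Transformed code:
q = 12
scale *= seq * 18
step.y
handle(8)
step = q + (scale - 1)
scale = 14 - q
q += seq
rate = 34 // rate
if q == step:
    q += 35
step = q // step

5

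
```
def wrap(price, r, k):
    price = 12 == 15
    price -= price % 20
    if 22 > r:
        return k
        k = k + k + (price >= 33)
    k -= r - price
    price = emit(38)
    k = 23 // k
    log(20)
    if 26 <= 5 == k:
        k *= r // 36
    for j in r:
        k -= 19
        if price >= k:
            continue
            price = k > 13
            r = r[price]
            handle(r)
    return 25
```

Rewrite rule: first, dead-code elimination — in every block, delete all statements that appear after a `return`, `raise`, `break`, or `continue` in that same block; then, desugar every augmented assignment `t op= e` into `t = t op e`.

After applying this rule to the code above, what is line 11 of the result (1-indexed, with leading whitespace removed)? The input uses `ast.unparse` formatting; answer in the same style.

k = k * (r // 36)

Transformed code:
def wrap(price, r, k):
    price = 12 == 15
    price = price - price % 20
    if 22 > r:
        return k
    k = k - (r - price)
    price = emit(38)
    k = 23 // k
    log(20)
    if 26 <= 5 == k:
        k = k * (r // 36)
    for j in r:
        k = k - 19
        if price >= k:
            continue
    return 25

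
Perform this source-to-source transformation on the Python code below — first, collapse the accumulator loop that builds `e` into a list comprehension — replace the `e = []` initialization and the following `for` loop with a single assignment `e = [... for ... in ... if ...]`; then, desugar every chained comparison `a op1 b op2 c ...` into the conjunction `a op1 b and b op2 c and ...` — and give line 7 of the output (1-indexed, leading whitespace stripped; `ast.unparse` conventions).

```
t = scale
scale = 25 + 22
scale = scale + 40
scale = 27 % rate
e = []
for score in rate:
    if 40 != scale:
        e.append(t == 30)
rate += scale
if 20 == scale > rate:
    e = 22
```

Transformed code:
t = scale
scale = 25 + 22
scale = scale + 40
scale = 27 % rate
e = [t == 30 for score in rate if 40 != scale]
rate += scale
if 20 == scale and scale > rate:
    e = 22

if 20 == scale and scale > rate:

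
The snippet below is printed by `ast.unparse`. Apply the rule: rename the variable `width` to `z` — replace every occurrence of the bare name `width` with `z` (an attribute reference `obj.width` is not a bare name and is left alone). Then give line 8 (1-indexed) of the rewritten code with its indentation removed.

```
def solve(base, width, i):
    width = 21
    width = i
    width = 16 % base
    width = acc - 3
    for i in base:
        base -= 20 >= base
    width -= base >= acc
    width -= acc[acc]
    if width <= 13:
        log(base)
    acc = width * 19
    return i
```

z -= base >= acc

Transformed code:
def solve(base, z, i):
    z = 21
    z = i
    z = 16 % base
    z = acc - 3
    for i in base:
        base -= 20 >= base
    z -= base >= acc
    z -= acc[acc]
    if z <= 13:
        log(base)
    acc = z * 19
    return i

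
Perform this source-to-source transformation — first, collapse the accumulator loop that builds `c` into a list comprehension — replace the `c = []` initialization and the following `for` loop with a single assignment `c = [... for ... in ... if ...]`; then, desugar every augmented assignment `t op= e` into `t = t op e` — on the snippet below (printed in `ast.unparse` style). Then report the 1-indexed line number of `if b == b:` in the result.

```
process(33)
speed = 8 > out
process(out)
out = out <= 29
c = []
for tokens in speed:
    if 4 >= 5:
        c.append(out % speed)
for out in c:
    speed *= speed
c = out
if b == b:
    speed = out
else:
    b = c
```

Transformed code:
process(33)
speed = 8 > out
process(out)
out = out <= 29
c = [out % speed for tokens in speed if 4 >= 5]
for out in c:
    speed = speed * speed
c = out
if b == b:
    speed = out
else:
    b = c

9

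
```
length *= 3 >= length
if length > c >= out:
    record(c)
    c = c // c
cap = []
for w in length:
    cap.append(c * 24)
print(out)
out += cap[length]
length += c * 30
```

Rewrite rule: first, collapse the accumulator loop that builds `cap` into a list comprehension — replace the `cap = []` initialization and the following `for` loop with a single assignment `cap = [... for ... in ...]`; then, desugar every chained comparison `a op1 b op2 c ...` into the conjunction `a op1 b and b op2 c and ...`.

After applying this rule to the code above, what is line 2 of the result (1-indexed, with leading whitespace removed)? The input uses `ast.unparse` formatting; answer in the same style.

Transformed code:
length *= 3 >= length
if length > c and c >= out:
    record(c)
    c = c // c
cap = [c * 24 for w in length]
print(out)
out += cap[length]
length += c * 30

if length > c and c >= out:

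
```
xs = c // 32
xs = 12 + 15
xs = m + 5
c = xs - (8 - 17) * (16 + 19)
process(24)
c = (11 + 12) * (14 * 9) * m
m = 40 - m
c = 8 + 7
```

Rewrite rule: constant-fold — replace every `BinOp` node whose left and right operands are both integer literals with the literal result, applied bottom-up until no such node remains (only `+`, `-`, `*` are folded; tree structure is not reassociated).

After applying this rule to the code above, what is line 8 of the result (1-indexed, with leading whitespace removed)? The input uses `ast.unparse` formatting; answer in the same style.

c = 15

Transformed code:
xs = c // 32
xs = 27
xs = m + 5
c = xs - -315
process(24)
c = 2898 * m
m = 40 - m
c = 15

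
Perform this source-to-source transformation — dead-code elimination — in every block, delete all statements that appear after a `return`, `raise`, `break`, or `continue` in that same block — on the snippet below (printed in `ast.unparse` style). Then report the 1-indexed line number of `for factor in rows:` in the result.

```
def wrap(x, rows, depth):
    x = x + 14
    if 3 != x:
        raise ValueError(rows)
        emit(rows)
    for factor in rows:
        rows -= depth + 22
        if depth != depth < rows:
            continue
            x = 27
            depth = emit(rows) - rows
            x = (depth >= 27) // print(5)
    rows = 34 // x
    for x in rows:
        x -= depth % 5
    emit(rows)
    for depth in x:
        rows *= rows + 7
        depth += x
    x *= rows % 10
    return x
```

5

Transformed code:
def wrap(x, rows, depth):
    x = x + 14
    if 3 != x:
        raise ValueError(rows)
    for factor in rows:
        rows -= depth + 22
        if depth != depth < rows:
            continue
    rows = 34 // x
    for x in rows:
        x -= depth % 5
    emit(rows)
    for depth in x:
        rows *= rows + 7
        depth += x
    x *= rows % 10
    return x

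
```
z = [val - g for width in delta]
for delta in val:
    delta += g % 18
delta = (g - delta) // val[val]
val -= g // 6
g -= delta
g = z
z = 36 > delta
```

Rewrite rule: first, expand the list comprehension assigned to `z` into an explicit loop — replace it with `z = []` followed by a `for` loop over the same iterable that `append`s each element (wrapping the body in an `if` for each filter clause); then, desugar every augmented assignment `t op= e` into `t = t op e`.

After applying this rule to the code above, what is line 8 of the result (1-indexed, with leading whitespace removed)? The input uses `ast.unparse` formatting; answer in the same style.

Transformed code:
z = []
for width in delta:
    z.append(val - g)
for delta in val:
    delta = delta + g % 18
delta = (g - delta) // val[val]
val = val - g // 6
g = g - delta
g = z
z = 36 > delta

g = g - delta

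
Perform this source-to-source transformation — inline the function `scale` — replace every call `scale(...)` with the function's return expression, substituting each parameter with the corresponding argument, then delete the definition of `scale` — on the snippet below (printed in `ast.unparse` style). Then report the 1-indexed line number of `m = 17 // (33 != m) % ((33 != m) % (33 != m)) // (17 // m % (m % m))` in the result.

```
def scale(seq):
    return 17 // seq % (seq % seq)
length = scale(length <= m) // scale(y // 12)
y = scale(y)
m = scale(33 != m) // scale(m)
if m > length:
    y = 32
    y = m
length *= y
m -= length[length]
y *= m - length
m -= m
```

Transformed code:
length = 17 // (length <= m) % ((length <= m) % (length <= m)) // (17 // (y // 12) % (y // 12 % (y // 12)))
y = 17 // y % (y % y)
m = 17 // (33 != m) % ((33 != m) % (33 != m)) // (17 // m % (m % m))
if m > length:
    y = 32
    y = m
length *= y
m -= length[length]
y *= m - length
m -= m

3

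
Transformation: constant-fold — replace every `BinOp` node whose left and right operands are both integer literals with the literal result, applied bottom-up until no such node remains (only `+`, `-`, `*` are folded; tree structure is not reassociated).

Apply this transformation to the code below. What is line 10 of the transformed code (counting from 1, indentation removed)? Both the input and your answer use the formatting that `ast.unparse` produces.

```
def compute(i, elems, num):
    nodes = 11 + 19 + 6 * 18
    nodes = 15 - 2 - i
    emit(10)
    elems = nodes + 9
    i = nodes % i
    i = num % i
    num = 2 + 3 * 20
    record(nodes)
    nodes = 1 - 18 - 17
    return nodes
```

Transformed code:
def compute(i, elems, num):
    nodes = 138
    nodes = 13 - i
    emit(10)
    elems = nodes + 9
    i = nodes % i
    i = num % i
    num = 62
    record(nodes)
    nodes = -34
    return nodes

nodes = -34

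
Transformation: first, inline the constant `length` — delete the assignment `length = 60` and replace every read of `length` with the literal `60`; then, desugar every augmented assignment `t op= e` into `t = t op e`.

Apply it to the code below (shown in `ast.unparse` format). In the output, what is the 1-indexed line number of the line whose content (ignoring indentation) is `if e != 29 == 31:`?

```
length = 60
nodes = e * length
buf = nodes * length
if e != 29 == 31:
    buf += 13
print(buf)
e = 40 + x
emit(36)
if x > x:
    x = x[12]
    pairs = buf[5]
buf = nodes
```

Transformed code:
nodes = e * 60
buf = nodes * 60
if e != 29 == 31:
    buf = buf + 13
print(buf)
e = 40 + x
emit(36)
if x > x:
    x = x[12]
    pairs = buf[5]
buf = nodes

3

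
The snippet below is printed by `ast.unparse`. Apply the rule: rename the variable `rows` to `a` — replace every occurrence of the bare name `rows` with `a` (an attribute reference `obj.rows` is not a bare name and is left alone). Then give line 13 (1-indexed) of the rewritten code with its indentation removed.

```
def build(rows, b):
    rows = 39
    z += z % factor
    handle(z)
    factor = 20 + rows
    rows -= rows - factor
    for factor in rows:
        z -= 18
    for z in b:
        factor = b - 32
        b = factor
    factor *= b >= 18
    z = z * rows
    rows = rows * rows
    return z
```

Transformed code:
def build(a, b):
    a = 39
    z += z % factor
    handle(z)
    factor = 20 + a
    a -= a - factor
    for factor in a:
        z -= 18
    for z in b:
        factor = b - 32
        b = factor
    factor *= b >= 18
    z = z * a
    a = a * a
    return z

z = z * a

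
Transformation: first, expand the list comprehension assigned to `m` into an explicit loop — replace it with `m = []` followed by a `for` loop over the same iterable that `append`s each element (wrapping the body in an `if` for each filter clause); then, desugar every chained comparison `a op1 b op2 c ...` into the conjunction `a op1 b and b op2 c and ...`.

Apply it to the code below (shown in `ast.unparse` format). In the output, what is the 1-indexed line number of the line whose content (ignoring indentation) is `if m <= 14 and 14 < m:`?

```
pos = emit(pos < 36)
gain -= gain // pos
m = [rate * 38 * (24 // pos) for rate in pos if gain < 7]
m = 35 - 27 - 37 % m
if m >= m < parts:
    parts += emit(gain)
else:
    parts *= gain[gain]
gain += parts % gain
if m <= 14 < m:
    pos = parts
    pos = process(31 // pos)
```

13

Transformed code:
pos = emit(pos < 36)
gain -= gain // pos
m = []
for rate in pos:
    if gain < 7:
        m.append(rate * 38 * (24 // pos))
m = 35 - 27 - 37 % m
if m >= m and m < parts:
    parts += emit(gain)
else:
    parts *= gain[gain]
gain += parts % gain
if m <= 14 and 14 < m:
    pos = parts
    pos = process(31 // pos)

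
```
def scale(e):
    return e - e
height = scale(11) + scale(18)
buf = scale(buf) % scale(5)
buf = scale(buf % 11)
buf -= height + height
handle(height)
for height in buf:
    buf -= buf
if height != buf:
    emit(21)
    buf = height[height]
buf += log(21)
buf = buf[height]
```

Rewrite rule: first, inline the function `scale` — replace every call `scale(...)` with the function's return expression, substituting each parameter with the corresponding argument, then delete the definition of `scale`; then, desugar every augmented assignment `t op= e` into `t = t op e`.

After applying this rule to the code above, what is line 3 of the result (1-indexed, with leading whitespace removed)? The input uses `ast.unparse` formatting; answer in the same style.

buf = buf % 11 - buf % 11

Transformed code:
height = 11 - 11 + (18 - 18)
buf = (buf - buf) % (5 - 5)
buf = buf % 11 - buf % 11
buf = buf - (height + height)
handle(height)
for height in buf:
    buf = buf - buf
if height != buf:
    emit(21)
    buf = height[height]
buf = buf + log(21)
buf = buf[height]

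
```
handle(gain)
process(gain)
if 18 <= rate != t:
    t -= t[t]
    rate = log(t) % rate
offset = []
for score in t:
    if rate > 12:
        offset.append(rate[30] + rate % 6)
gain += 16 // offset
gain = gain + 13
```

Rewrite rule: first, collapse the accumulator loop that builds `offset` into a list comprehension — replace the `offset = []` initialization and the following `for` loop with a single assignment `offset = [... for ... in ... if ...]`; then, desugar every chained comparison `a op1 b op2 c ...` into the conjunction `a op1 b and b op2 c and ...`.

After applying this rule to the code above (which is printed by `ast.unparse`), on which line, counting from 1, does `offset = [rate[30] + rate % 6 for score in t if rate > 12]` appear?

Transformed code:
handle(gain)
process(gain)
if 18 <= rate and rate != t:
    t -= t[t]
    rate = log(t) % rate
offset = [rate[30] + rate % 6 for score in t if rate > 12]
gain += 16 // offset
gain = gain + 13

6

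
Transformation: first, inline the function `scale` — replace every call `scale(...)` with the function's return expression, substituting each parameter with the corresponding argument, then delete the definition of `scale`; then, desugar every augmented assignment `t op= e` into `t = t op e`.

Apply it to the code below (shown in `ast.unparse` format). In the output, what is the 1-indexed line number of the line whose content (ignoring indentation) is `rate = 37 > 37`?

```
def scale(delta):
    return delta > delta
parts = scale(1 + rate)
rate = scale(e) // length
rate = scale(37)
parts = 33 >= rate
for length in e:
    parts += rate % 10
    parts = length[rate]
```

3

Transformed code:
parts = 1 + rate > 1 + rate
rate = (e > e) // length
rate = 37 > 37
parts = 33 >= rate
for length in e:
    parts = parts + rate % 10
    parts = length[rate]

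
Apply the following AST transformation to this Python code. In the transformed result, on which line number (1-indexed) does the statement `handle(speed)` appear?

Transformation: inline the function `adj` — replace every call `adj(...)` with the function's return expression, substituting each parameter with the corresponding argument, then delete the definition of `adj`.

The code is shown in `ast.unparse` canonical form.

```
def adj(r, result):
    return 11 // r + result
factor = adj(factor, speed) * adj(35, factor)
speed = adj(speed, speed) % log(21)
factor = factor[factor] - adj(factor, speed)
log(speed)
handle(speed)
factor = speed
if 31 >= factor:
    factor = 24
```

Transformed code:
factor = (11 // factor + speed) * (11 // 35 + factor)
speed = (11 // speed + speed) % log(21)
factor = factor[factor] - (11 // factor + speed)
log(speed)
handle(speed)
factor = speed
if 31 >= factor:
    factor = 24

5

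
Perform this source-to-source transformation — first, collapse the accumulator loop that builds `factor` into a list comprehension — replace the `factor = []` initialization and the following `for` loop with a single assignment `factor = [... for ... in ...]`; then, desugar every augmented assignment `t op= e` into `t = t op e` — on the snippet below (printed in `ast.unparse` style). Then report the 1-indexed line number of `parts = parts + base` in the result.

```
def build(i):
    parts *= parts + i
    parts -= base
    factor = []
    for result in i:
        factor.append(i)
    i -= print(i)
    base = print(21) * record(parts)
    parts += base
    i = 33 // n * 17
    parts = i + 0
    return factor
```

Transformed code:
def build(i):
    parts = parts * (parts + i)
    parts = parts - base
    factor = [i for result in i]
    i = i - print(i)
    base = print(21) * record(parts)
    parts = parts + base
    i = 33 // n * 17
    parts = i + 0
    return factor

7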